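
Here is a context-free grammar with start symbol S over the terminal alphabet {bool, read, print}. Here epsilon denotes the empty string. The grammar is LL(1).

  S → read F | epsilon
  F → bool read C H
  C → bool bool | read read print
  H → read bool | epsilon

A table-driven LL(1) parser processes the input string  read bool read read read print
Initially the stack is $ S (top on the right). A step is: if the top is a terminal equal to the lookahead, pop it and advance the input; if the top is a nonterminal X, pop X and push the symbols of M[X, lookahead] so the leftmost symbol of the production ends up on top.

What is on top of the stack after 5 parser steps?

step 1: stack=$ S  input=read bool read read read print $  — expand S → read F
step 2: stack=$ F read  input=read bool read read read print $  — match read
step 3: stack=$ F  input=bool read read read print $  — expand F → bool read C H
step 4: stack=$ H C read bool  input=bool read read read print $  — match bool
step 5: stack=$ H C read  input=read read read print $  — match read
Stack after step 5: $ H C (top = C).

C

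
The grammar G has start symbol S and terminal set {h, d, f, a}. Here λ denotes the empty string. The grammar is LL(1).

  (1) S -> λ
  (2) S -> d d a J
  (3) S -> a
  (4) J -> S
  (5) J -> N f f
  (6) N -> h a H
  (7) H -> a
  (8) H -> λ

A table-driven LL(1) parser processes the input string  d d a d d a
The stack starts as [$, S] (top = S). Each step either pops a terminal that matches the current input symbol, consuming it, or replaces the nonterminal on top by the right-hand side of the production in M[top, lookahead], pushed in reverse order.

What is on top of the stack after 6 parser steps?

     Stack      Input          Action
  1  $ S        d d a d d a $  expand S -> d d a J
  2  $ J a d d  d d a d d a $  match d
  3  $ J a d    d a d d a $    match d
  4  $ J a      a d d a $      match a
  5  $ J        d d a $        expand J -> S
  6  $ S        d d a $        expand S -> d d a J
Stack after step 6: $ J a d d (top = d).

d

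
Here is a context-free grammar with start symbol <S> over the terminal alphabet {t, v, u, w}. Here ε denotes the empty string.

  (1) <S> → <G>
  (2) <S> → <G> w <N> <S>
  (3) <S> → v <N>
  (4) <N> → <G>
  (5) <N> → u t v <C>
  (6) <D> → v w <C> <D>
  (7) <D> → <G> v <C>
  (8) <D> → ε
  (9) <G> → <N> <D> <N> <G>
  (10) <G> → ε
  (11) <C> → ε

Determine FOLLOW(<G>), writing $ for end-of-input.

FIRST(<C>): from <C>→ε we get {ε}. So FIRST(<C>) = {ε}.
FIRST(<S>): from <S>→<G> we get {ε, u, v}; from <S>→<G> w <N> <S> we get {u, v, w}; from <S>→v <N> we get {v}. So FIRST(<S>) = {ε, u, v, w}.
FIRST(<N>): from <N>→<G> we get {ε, u, v}; from <N>→u t v <C> we get {u}. So FIRST(<N>) = {ε, u, v}.
FIRST(<D>): from <D>→v w <C> <D> we get {v}; from <D>→<G> v <C> we get {u, v}; from <D>→ε we get {ε}. So FIRST(<D>) = {ε, u, v}.
FIRST(<G>): from <G>→<N> <D> <N> <G> we get {ε, u, v}; from <G>→ε we get {ε}. So FIRST(<G>) = {ε, u, v}.
FOLLOW(<S>) includes $ since <S> is the start symbol.
FOLLOW(<S>): in <S>→<G> w <N> <S>, the suffix after <S> is empty (adds nothing new). Thus FOLLOW(<S>) = {$}.
FOLLOW(<N>): in <S>→<G> w <N> <S>, <N> is followed by <S> with FIRST {ε, u, v, w}; in <S>→<G> w <N> <S>, the suffix after <N> is nullable, so FOLLOW(<N>) ⊇ FOLLOW(<S>) = {$}; in <S>→v <N>, the suffix after <N> is empty, so FOLLOW(<N>) ⊇ FOLLOW(<S>) = {$}; in <G>→<N> <D> <N> <G> (occurrence 1), <N> is followed by <D> <N> <G> with FIRST {ε, u, v}; in <G>→<N> <D> <N> <G> (occurrence 1), the suffix after <N> is nullable, so FOLLOW(<N>) ⊇ FOLLOW(<G>) = {$, u, v, w}; in <G>→<N> <D> <N> <G> (occurrence 2), <N> is followed by <G> with FIRST {ε, u, v}; in <G>→<N> <D> <N> <G> (occurrence 2), the suffix after <N> is nullable, so FOLLOW(<N>) ⊇ FOLLOW(<G>) = {$, u, v, w}. Thus FOLLOW(<N>) = {$, u, v, w}.
FOLLOW(<G>): in <S>→<G>, the suffix after <G> is empty, so FOLLOW(<G>) ⊇ FOLLOW(<S>) = {$}; in <S>→<G> w <N> <S>, <G> is followed by w <N> <S> with FIRST {w}; in <N>→<G>, the suffix after <G> is empty, so FOLLOW(<G>) ⊇ FOLLOW(<N>) = {$, u, v, w}; in <D>→<G> v <C>, <G> is followed by v <C> with FIRST {v}; in <G>→<N> <D> <N> <G>, the suffix after <G> is empty (adds nothing new). Thus FOLLOW(<G>) = {$, u, v, w}.
FOLLOW(<D>): in <D>→v w <C> <D>, the suffix after <D> is empty (adds nothing new); in <G>→<N> <D> <N> <G>, <D> is followed by <N> <G> with FIRST {ε, u, v}; in <G>→<N> <D> <N> <G>, the suffix after <D> is nullable, so FOLLOW(<D>) ⊇ FOLLOW(<G>) = {$, u, v, w}. Thus FOLLOW(<D>) = {$, u, v, w}.
FOLLOW(<C>): in <N>→u t v <C>, the suffix after <C> is empty, so FOLLOW(<C>) ⊇ FOLLOW(<N>) = {$, u, v, w}; in <D>→v w <C> <D>, <C> is followed by <D> with FIRST {ε, u, v}; in <D>→v w <C> <D>, the suffix after <C> is nullable, so FOLLOW(<C>) ⊇ FOLLOW(<D>) = {$, u, v, w}; in <D>→<G> v <C>, the suffix after <C> is empty, so FOLLOW(<C>) ⊇ FOLLOW(<D>) = {$, u, v, w}. Thus FOLLOW(<C>) = {$, u, v, w}.

{$, u, v, w}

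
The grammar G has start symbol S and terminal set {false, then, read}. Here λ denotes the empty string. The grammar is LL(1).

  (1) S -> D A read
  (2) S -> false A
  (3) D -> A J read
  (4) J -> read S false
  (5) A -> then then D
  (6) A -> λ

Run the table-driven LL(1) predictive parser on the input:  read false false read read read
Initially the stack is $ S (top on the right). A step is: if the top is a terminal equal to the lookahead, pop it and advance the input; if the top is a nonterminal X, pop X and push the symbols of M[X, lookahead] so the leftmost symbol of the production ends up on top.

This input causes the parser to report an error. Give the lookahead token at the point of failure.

read

      Stack                        Input                              Action
   1  $ S                          read false false read read read $  expand S -> D A read
   2  $ read A D                   read false false read read read $  expand D -> A J read
   3  $ read A read J A            read false false read read read $  expand A -> λ
   4  $ read A read J              read false false read read read $  expand J -> read S false
   5  $ read A read false S read   read false false read read read $  match read
   6  $ read A read false S        false false read read read $       expand S -> false A
   7  $ read A read false A false  false false read read read $       match false
   8  $ read A read false A        false read read read $             expand A -> λ
   9  $ read A read false          false read read read $             match false
  10  $ read A read                read read read $                   match read
  11  $ read A                     read read $                        expand A -> λ
  12  $ read                       read read $                        match read
  13  $                            read $                             error: stack empty but input remains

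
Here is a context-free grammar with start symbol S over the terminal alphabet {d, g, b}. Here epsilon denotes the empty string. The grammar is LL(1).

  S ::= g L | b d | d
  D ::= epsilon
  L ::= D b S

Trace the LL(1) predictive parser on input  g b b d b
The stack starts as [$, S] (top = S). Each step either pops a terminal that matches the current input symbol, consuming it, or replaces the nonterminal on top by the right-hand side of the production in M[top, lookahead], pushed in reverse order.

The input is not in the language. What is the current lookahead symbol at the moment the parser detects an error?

b

step 1: stack=$ S  input=g b b d b $  — expand S ::= g L
step 2: stack=$ L g  input=g b b d b $  — match g
step 3: stack=$ L  input=b b d b $  — expand L ::= D b S
step 4: stack=$ S b D  input=b b d b $  — expand D ::= epsilon
step 5: stack=$ S b  input=b b d b $  — match b
step 6: stack=$ S  input=b d b $  — expand S ::= b d
step 7: stack=$ d b  input=b d b $  — match b
step 8: stack=$ d  input=d b $  — match d
step 9: stack=$  input=b $  — error: stack empty but input remains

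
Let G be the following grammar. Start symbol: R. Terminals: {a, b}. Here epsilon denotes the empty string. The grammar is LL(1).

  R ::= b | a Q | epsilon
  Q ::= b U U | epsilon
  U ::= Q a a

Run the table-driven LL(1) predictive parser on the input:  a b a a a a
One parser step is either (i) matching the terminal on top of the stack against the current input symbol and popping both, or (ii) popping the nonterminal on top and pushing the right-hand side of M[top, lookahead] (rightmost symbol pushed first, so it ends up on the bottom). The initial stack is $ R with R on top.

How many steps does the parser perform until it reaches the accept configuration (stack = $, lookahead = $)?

      Stack      Input          Action
   1  $ R        a b a a a a $  expand R ::= a Q
   2  $ Q a      a b a a a a $  match a
   3  $ Q        b a a a a $    expand Q ::= b U U
   4  $ U U b    b a a a a $    match b
   5  $ U U      a a a a $      expand U ::= Q a a
   6  $ U a a Q  a a a a $      expand Q ::= epsilon
   7  $ U a a    a a a a $      match a
   8  $ U a      a a a $        match a
   9  $ U        a a $          expand U ::= Q a a
  10  $ a a Q    a a $          expand Q ::= epsilon
  11  $ a a      a a $          match a
  12  $ a        a $            match a
Accept reached after 12 steps.

12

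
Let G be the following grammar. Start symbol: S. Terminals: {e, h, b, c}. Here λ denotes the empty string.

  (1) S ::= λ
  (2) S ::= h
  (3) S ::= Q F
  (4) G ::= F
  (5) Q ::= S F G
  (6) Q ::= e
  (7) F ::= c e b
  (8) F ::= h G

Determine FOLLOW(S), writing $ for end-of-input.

{$, c, h}

FIRST(F) = {c, h}
FIRST(G) = {c, h}  (via F)
FIRST(S) = {λ, c, e, h}  (via Q F)
FIRST(Q) = {c, e, h}  (via S F G)
FOLLOW(S) includes $ since S is the start symbol.
FOLLOW(S): in Q::=S F G, S is followed by F G with FIRST {c, h}. Thus FOLLOW(S) = {$, c, h}.
FOLLOW(Q): in S::=Q F, Q is followed by F with FIRST {c, h}. Thus FOLLOW(Q) = {c, h}.
FOLLOW(G): in Q::=S F G, the suffix after G is empty, so FOLLOW(G) ⊇ FOLLOW(Q) = {c, h}; in F::=h G, the suffix after G is empty, so FOLLOW(G) ⊇ FOLLOW(F) = {$, c, h}. Thus FOLLOW(G) = {$, c, h}.
FOLLOW(F): in S::=Q F, the suffix after F is empty, so FOLLOW(F) ⊇ FOLLOW(S) = {$, c, h}; in G::=F, the suffix after F is empty, so FOLLOW(F) ⊇ FOLLOW(G) = {$, c, h}; in Q::=S F G, F is followed by G with FIRST {c, h}. Thus FOLLOW(F) = {$, c, h}.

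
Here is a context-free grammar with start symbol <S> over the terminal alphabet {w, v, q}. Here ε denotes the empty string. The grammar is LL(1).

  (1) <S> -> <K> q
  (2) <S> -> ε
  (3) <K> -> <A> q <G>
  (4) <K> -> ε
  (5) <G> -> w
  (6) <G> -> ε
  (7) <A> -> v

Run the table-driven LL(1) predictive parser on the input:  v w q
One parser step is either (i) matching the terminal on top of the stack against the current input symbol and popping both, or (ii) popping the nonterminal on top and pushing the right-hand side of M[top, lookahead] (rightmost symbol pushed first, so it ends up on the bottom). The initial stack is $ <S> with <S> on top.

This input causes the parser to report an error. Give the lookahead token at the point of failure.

w

     Stack          Input    Action
  1  $ <S>          v w q $  expand <S> -> <K> q
  2  $ q <K>        v w q $  expand <K> -> <A> q <G>
  3  $ q <G> q <A>  v w q $  expand <A> -> v
  4  $ q <G> q v    v w q $  match v
  5  $ q <G> q      w q $    error: top is terminal q but lookahead is w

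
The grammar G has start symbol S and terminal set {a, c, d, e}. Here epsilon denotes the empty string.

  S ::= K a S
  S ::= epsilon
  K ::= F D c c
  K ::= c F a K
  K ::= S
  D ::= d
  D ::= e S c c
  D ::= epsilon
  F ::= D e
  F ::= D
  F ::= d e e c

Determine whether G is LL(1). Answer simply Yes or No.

FIRST(S) = {epsilon, a, c, d, e}
FIRST(K) = {epsilon, a, c, d, e}
FIRST(D) = {epsilon, d, e}
FIRST(F) = {epsilon, d, e}
FOLLOW(S) = {$, a, c}
FOLLOW(K) = {a}
FOLLOW(D) = {a, c, d, e}
FOLLOW(F) = {a, c, d, e}
Cell M[D, d] receives both D ::= d and D ::= epsilon — the grammar is not LL(1).

No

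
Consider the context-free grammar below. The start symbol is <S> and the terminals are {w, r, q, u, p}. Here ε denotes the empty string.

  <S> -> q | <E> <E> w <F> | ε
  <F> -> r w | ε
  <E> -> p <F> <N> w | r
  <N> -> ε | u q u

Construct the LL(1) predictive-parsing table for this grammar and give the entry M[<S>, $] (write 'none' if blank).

FIRST(<F>) = {ε, r}
FIRST(<E>) = {p, r}
FIRST(<N>) = {ε, u}
FIRST(<S>) = {ε, p, q, r}  (via <E> <E> w <F>)
FOLLOW(<S>) includes $ since <S> is the start symbol.
FOLLOW(<S>): <S> appears on no right-hand side. Thus FOLLOW(<S>) = {$}.
For <S> -> q: FIRST(q) = {q}, so it goes in M[<S>, t] for t ∈ {q}.
For <S> -> <E> <E> w <F>: FIRST(<E> <E> w <F>) = {p, r}, so it goes in M[<S>, t] for t ∈ {p, r}.
For <S> -> ε: FIRST(ε) = {ε}, so it goes in M[<S>, t] for t ∈ {}; since ε ∈ FIRST, also for every t ∈ FOLLOW(<S>) = {$}.

<S> -> ε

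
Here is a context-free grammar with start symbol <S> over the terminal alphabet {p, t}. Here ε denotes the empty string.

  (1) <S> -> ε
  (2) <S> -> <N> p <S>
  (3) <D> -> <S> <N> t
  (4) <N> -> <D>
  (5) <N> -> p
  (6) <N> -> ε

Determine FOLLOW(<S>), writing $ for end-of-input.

{$, p, t}

FIRST(<S>): from <S>->ε we get {ε}; from <S>-><N> p <S> we get {p, t}. So FIRST(<S>) = {ε, p, t}.
FIRST(<D>): from <D>-><S> <N> t we get {p, t}. So FIRST(<D>) = {p, t}.
FIRST(<N>): from <N>-><D> we get {p, t}; from <N>->p we get {p}; from <N>->ε we get {ε}. So FIRST(<N>) = {ε, p, t}.
FOLLOW(<S>) includes $ since <S> is the start symbol.
FOLLOW(<S>): in <S>-><N> p <S>, the suffix after <S> is empty (adds nothing new); in <D>-><S> <N> t, <S> is followed by <N> t with FIRST {p, t}. Thus FOLLOW(<S>) = {$, p, t}.
FOLLOW(<N>): in <S>-><N> p <S>, <N> is followed by p <S> with FIRST {p}; in <D>-><S> <N> t, <N> is followed by t with FIRST {t}. Thus FOLLOW(<N>) = {p, t}.
FOLLOW(<D>): in <N>-><D>, the suffix after <D> is empty, so FOLLOW(<D>) ⊇ FOLLOW(<N>) = {p, t}. Thus FOLLOW(<D>) = {p, t}.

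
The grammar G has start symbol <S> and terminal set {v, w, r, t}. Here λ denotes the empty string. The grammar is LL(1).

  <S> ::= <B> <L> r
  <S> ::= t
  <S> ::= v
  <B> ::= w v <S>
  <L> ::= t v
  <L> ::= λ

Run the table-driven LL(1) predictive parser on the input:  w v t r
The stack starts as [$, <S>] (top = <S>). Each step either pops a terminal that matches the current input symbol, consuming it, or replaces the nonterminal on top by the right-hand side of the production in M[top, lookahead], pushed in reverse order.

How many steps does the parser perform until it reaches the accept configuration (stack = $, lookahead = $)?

8

     Stack            Input      Action
  1  $ <S>            w v t r $  expand <S> ::= <B> <L> r
  2  $ r <L> <B>      w v t r $  expand <B> ::= w v <S>
  3  $ r <L> <S> v w  w v t r $  match w
  4  $ r <L> <S> v    v t r $    match v
  5  $ r <L> <S>      t r $      expand <S> ::= t
  6  $ r <L> t        t r $      match t
  7  $ r <L>          r $        expand <L> ::= λ
  8  $ r              r $        match r
Accept reached after 8 steps.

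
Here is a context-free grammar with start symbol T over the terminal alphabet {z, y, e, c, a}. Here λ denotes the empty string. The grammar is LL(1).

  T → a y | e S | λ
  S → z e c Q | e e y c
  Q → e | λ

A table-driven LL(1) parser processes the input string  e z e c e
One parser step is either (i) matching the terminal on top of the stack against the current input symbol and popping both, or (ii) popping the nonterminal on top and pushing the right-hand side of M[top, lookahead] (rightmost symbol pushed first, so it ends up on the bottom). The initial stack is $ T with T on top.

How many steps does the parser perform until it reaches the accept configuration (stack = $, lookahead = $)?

8

     Stack      Input        Action
  1  $ T        e z e c e $  expand T → e S
  2  $ S e      e z e c e $  match e
  3  $ S        z e c e $    expand S → z e c Q
  4  $ Q c e z  z e c e $    match z
  5  $ Q c e    e c e $      match e
  6  $ Q c      c e $        match c
  7  $ Q        e $          expand Q → e
  8  $ e        e $          match e
Accept reached after 8 steps.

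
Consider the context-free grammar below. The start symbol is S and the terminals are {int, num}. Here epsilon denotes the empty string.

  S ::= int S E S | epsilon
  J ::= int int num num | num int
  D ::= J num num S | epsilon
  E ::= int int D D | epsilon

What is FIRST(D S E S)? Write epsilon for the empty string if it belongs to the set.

FIRST(S) = {epsilon, int}
FIRST(J) = {int, num}
FIRST(E) = {epsilon, int}
FIRST(D) = {epsilon, int, num}  (via J num num S)
FIRST(D S E S): take FIRST of each symbol in turn, carrying on past any symbol whose FIRST contains epsilon; result {epsilon, int, num}.

{epsilon, int, num}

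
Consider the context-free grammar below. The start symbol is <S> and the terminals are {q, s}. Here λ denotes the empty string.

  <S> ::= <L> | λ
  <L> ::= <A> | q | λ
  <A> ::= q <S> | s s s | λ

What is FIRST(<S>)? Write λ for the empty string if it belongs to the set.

FIRST(<A>) = {λ, q, s}
FIRST(<L>) = {λ, q, s}  (via <A>)
FIRST(<S>) = {λ, q, s}  (via <L>)

{λ, q, s}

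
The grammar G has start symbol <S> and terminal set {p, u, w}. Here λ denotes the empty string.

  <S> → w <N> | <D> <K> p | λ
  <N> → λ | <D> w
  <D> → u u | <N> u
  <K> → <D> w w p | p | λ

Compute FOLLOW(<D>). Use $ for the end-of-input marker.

{p, u, w}

FIRST(<S>) = {λ, u, w}  (via <D> <K> p)
FIRST(<N>) = {λ, u}  (via <D> w)
FIRST(<D>) = {u}  (via <N> u)
FIRST(<K>) = {λ, p, u}  (via <D> w w p)
FOLLOW(<S>) includes $ since <S> is the start symbol.
FOLLOW(<S>): <S> appears on no right-hand side. Thus FOLLOW(<S>) = {$}.
FOLLOW(<N>): in <S>→w <N>, the suffix after <N> is empty, so FOLLOW(<N>) ⊇ FOLLOW(<S>) = {$}; in <D>→<N> u, <N> is followed by u with FIRST {u}. Thus FOLLOW(<N>) = {$, u}.
FOLLOW(<D>): in <S>→<D> <K> p, <D> is followed by <K> p with FIRST {p, u}; in <N>→<D> w, <D> is followed by w with FIRST {w}; in <K>→<D> w w p, <D> is followed by w w p with FIRST {w}. Thus FOLLOW(<D>) = {p, u, w}.
FOLLOW(<K>): in <S>→<D> <K> p, <K> is followed by p with FIRST {p}. Thus FOLLOW(<K>) = {p}.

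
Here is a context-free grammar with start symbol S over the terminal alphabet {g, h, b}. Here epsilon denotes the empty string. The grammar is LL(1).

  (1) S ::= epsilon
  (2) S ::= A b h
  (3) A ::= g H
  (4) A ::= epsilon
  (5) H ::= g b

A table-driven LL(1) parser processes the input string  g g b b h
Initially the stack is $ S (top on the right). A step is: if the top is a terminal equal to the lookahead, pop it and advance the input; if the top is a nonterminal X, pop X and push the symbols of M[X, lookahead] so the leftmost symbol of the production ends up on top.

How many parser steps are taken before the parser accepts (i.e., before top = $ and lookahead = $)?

step 1: stack=$ S  input=g g b b h $  — expand S ::= A b h
step 2: stack=$ h b A  input=g g b b h $  — expand A ::= g H
step 3: stack=$ h b H g  input=g g b b h $  — match g
step 4: stack=$ h b H  input=g b b h $  — expand H ::= g b
step 5: stack=$ h b b g  input=g b b h $  — match g
step 6: stack=$ h b b  input=b b h $  — match b
step 7: stack=$ h b  input=b h $  — match b
step 8: stack=$ h  input=h $  — match h
Accept reached after 8 steps.

8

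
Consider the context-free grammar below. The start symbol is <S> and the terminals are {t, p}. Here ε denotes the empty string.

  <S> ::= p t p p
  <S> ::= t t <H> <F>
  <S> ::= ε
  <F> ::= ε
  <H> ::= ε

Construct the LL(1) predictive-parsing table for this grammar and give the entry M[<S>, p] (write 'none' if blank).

<S> ::= p t p p

FIRST(<S>): from <S>::=p t p p we get {p}; from <S>::=t t <H> <F> we get {t}; from <S>::=ε we get {ε}. So FIRST(<S>) = {ε, p, t}.
FIRST(<F>): from <F>::=ε we get {ε}. So FIRST(<F>) = {ε}.
FIRST(<H>): from <H>::=ε we get {ε}. So FIRST(<H>) = {ε}.
FOLLOW(<S>) includes $ since <S> is the start symbol.
FOLLOW(<S>): <S> appears on no right-hand side. Thus FOLLOW(<S>) = {$}.
For <S> ::= p t p p: FIRST(p t p p) = {p}, so it goes in M[<S>, t] for t ∈ {p}.
For <S> ::= t t <H> <F>: FIRST(t t <H> <F>) = {t}, so it goes in M[<S>, t] for t ∈ {t}.
For <S> ::= ε: FIRST(ε) = {ε}, so it goes in M[<S>, t] for t ∈ {}; since ε ∈ FIRST, also for every t ∈ FOLLOW(<S>) = {$}.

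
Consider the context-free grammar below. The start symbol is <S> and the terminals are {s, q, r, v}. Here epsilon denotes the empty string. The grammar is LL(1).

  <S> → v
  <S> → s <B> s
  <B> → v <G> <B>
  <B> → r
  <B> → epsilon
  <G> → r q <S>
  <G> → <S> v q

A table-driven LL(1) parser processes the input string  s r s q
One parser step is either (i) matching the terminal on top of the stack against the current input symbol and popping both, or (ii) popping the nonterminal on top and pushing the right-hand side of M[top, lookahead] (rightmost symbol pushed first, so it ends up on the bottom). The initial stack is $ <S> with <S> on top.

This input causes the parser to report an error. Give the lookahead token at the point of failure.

step 1: stack=$ <S>  input=s r s q $  — expand <S> → s <B> s
step 2: stack=$ s <B> s  input=s r s q $  — match s
step 3: stack=$ s <B>  input=r s q $  — expand <B> → r
step 4: stack=$ s r  input=r s q $  — match r
step 5: stack=$ s  input=s q $  — match s
step 6: stack=$  input=q $  — error: stack empty but input remains

q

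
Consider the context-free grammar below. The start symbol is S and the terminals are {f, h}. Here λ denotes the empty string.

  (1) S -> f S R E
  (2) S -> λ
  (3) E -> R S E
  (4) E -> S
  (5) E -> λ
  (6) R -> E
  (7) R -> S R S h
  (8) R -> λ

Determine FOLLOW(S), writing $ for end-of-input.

FIRST(S): from S->f S R E we get {f}; from S->λ we get {λ}. So FIRST(S) = {λ, f}.
FIRST(E): from E->R S E we get {λ, f, h}; from E->S we get {λ, f}; from E->λ we get {λ}. So FIRST(E) = {λ, f, h}.
FIRST(R): from R->E we get {λ, f, h}; from R->S R S h we get {f, h}; from R->λ we get {λ}. So FIRST(R) = {λ, f, h}.
FOLLOW(S) includes $ since S is the start symbol.
FOLLOW(S): in S->f S R E, S is followed by R E with FIRST {λ, f, h}; in S->f S R E, the suffix after S is nullable (adds nothing new); in E->R S E, S is followed by E with FIRST {λ, f, h}; in E->R S E, the suffix after S is nullable, so FOLLOW(S) ⊇ FOLLOW(E) = {$, f, h}; in E->S, the suffix after S is empty, so FOLLOW(S) ⊇ FOLLOW(E) = {$, f, h}; in R->S R S h (occurrence 1), S is followed by R S h with FIRST {f, h}; in R->S R S h (occurrence 2), S is followed by h with FIRST {h}. Thus FOLLOW(S) = {$, f, h}.
FOLLOW(E): in S->f S R E, the suffix after E is empty, so FOLLOW(E) ⊇ FOLLOW(S) = {$, f, h}; in E->R S E, the suffix after E is empty (adds nothing new); in R->E, the suffix after E is empty, so FOLLOW(E) ⊇ FOLLOW(R) = {$, f, h}. Thus FOLLOW(E) = {$, f, h}.
FOLLOW(R): in S->f S R E, R is followed by E with FIRST {λ, f, h}; in S->f S R E, the suffix after R is nullable, so FOLLOW(R) ⊇ FOLLOW(S) = {$, f, h}; in E->R S E, R is followed by S E with FIRST {λ, f, h}; in E->R S E, the suffix after R is nullable, so FOLLOW(R) ⊇ FOLLOW(E) = {$, f, h}; in R->S R S h, R is followed by S h with FIRST {f, h}. Thus FOLLOW(R) = {$, f, h}.

{$, f, h}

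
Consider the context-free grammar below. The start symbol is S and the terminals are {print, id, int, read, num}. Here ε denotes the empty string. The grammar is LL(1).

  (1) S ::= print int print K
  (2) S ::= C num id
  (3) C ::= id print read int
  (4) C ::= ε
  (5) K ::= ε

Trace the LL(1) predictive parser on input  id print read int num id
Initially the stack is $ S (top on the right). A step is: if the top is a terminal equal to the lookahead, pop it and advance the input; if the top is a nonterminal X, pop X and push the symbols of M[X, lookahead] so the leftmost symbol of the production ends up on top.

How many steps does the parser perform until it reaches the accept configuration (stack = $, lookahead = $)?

     Stack                       Input                       Action
  1  $ S                         id print read int num id $  expand S ::= C num id
  2  $ id num C                  id print read int num id $  expand C ::= id print read int
  3  $ id num int read print id  id print read int num id $  match id
  4  $ id num int read print     print read int num id $     match print
  5  $ id num int read           read int num id $           match read
  6  $ id num int                int num id $                match int
  7  $ id num                    num id $                    match num
  8  $ id                        id $                        match id
Accept reached after 8 steps.

8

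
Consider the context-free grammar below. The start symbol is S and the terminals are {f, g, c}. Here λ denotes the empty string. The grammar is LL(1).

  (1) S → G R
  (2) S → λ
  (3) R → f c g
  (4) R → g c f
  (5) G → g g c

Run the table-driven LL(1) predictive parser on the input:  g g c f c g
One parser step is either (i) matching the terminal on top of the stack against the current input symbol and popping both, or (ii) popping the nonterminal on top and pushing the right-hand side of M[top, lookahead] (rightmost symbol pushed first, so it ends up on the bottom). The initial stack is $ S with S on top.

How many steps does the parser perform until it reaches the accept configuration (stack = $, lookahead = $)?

9

     Stack      Input          Action
  1  $ S        g g c f c g $  expand S → G R
  2  $ R G      g g c f c g $  expand G → g g c
  3  $ R c g g  g g c f c g $  match g
  4  $ R c g    g c f c g $    match g
  5  $ R c      c f c g $      match c
  6  $ R        f c g $        expand R → f c g
  7  $ g c f    f c g $        match f
  8  $ g c      c g $          match c
  9  $ g        g $            match g
Accept reached after 9 steps.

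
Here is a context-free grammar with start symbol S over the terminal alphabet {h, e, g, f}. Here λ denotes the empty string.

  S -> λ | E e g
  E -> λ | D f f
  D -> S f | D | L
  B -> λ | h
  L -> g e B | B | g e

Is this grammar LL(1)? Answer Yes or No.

FIRST(S) = {λ, e, f, g, h}
FIRST(E) = {λ, e, f, g, h}
FIRST(D) = {λ, e, f, g, h}
FIRST(B) = {λ, h}
FIRST(L) = {λ, g, h}
FOLLOW(S) = {$, f}
FOLLOW(E) = {e}
FOLLOW(D) = {f}
FOLLOW(B) = {f}
FOLLOW(L) = {f}
Cell M[D, e] receives both D -> S f and D -> D — the grammar is not LL(1).

No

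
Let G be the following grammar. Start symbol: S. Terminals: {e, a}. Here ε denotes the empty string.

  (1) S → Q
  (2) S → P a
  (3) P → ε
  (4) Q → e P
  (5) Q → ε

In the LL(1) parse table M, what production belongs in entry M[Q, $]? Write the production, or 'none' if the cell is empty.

FIRST(P) = {ε}
FIRST(Q) = {ε, e}
FIRST(S) = {ε, a, e}  (via Q, P a)
FOLLOW(S) includes $ since S is the start symbol.
FOLLOW(S): S appears on no right-hand side. Thus FOLLOW(S) = {$}.
FOLLOW(Q): in S→Q, the suffix after Q is empty, so FOLLOW(Q) ⊇ FOLLOW(S) = {$}. Thus FOLLOW(Q) = {$}.
For Q → e P: FIRST(e P) = {e}, so it goes in M[Q, t] for t ∈ {e}.
For Q → ε: FIRST(ε) = {ε}, so it goes in M[Q, t] for t ∈ {}; since ε ∈ FIRST, also for every t ∈ FOLLOW(Q) = {$}.

Q → ε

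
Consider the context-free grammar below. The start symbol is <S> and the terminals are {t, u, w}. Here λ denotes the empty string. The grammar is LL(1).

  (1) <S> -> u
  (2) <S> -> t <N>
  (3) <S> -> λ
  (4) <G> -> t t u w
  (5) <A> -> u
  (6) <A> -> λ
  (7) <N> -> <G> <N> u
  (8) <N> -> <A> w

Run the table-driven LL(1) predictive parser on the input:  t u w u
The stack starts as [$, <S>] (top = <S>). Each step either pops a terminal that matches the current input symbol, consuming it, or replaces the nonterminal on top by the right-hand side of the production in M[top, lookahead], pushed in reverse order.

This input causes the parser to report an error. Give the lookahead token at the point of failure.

step 1: stack=$ <S>  input=t u w u $  — expand <S> -> t <N>
step 2: stack=$ <N> t  input=t u w u $  — match t
step 3: stack=$ <N>  input=u w u $  — expand <N> -> <A> w
step 4: stack=$ w <A>  input=u w u $  — expand <A> -> u
step 5: stack=$ w u  input=u w u $  — match u
step 6: stack=$ w  input=w u $  — match w
step 7: stack=$  input=u $  — error: stack empty but input remains

u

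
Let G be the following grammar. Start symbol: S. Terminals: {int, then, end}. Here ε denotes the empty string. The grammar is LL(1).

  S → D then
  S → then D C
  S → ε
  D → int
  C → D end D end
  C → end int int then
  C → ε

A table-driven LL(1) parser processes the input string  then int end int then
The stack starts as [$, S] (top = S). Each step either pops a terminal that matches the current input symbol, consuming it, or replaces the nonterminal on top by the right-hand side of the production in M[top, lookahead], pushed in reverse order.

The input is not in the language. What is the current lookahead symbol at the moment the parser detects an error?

then

step 1: stack=$ S  input=then int end int then $  — expand S → then D C
step 2: stack=$ C D then  input=then int end int then $  — match then
step 3: stack=$ C D  input=int end int then $  — expand D → int
step 4: stack=$ C int  input=int end int then $  — match int
step 5: stack=$ C  input=end int then $  — expand C → end int int then
step 6: stack=$ then int int end  input=end int then $  — match end
step 7: stack=$ then int int  input=int then $  — match int
step 8: stack=$ then int  input=then $  — error: top is terminal int but lookahead is then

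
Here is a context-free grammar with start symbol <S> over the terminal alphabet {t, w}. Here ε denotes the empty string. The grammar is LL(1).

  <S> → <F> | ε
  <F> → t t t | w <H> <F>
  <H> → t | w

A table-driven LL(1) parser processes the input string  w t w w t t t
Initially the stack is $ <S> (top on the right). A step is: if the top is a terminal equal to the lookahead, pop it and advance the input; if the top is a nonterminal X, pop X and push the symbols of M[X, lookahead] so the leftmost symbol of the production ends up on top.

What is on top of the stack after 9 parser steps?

<F>

step 1: stack=$ <S>  input=w t w w t t t $  — expand <S> → <F>
step 2: stack=$ <F>  input=w t w w t t t $  — expand <F> → w <H> <F>
step 3: stack=$ <F> <H> w  input=w t w w t t t $  — match w
step 4: stack=$ <F> <H>  input=t w w t t t $  — expand <H> → t
step 5: stack=$ <F> t  input=t w w t t t $  — match t
step 6: stack=$ <F>  input=w w t t t $  — expand <F> → w <H> <F>
step 7: stack=$ <F> <H> w  input=w w t t t $  — match w
step 8: stack=$ <F> <H>  input=w t t t $  — expand <H> → w
step 9: stack=$ <F> w  input=w t t t $  — match w
Stack after step 9: $ <F> (top = <F>).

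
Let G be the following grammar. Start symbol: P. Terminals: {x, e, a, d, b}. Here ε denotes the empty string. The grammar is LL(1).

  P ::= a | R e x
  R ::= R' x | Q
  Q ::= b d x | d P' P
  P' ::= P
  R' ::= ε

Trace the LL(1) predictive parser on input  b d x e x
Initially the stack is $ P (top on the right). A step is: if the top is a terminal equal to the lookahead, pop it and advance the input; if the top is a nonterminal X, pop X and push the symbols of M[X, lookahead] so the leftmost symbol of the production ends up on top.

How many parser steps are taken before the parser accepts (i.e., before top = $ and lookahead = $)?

     Stack        Input        Action
  1  $ P          b d x e x $  expand P ::= R e x
  2  $ x e R      b d x e x $  expand R ::= Q
  3  $ x e Q      b d x e x $  expand Q ::= b d x
  4  $ x e x d b  b d x e x $  match b
  5  $ x e x d    d x e x $    match d
  6  $ x e x      x e x $      match x
  7  $ x e        e x $        match e
  8  $ x          x $          match x
Accept reached after 8 steps.

8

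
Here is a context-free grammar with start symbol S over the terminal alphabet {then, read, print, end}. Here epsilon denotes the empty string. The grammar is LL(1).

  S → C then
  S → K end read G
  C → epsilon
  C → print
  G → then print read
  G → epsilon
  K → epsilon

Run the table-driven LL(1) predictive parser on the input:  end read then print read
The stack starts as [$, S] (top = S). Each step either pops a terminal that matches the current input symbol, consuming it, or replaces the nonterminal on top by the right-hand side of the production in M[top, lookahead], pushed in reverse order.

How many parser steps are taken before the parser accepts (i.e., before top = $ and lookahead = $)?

     Stack              Input                       Action
  1  $ S                end read then print read $  expand S → K end read G
  2  $ G read end K     end read then print read $  expand K → epsilon
  3  $ G read end       end read then print read $  match end
  4  $ G read           read then print read $      match read
  5  $ G                then print read $           expand G → then print read
  6  $ read print then  then print read $           match then
  7  $ read print       print read $                match print
  8  $ read             read $                      match read
Accept reached after 8 steps.

8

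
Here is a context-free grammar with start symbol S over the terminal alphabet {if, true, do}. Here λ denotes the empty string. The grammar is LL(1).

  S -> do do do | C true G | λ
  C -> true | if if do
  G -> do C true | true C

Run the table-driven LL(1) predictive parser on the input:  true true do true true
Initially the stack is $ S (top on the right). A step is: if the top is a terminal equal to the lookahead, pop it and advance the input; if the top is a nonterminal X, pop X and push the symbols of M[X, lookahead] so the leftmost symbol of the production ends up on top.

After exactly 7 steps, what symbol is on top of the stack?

true

step 1: stack=$ S  input=true true do true true $  — expand S -> C true G
step 2: stack=$ G true C  input=true true do true true $  — expand C -> true
step 3: stack=$ G true true  input=true true do true true $  — match true
step 4: stack=$ G true  input=true do true true $  — match true
step 5: stack=$ G  input=do true true $  — expand G -> do C true
step 6: stack=$ true C do  input=do true true $  — match do
step 7: stack=$ true C  input=true true $  — expand C -> true
Stack after step 7: $ true true (top = true).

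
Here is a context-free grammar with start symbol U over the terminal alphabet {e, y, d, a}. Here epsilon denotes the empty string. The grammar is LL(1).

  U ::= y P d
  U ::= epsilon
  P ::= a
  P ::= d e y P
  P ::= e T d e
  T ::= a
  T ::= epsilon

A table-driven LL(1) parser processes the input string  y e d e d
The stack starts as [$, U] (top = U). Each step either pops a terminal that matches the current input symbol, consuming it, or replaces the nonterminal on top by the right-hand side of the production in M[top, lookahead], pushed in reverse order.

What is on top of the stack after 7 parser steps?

d

step 1: stack=$ U  input=y e d e d $  — expand U ::= y P d
step 2: stack=$ d P y  input=y e d e d $  — match y
step 3: stack=$ d P  input=e d e d $  — expand P ::= e T d e
step 4: stack=$ d e d T e  input=e d e d $  — match e
step 5: stack=$ d e d T  input=d e d $  — expand T ::= epsilon
step 6: stack=$ d e d  input=d e d $  — match d
step 7: stack=$ d e  input=e d $  — match e
Stack after step 7: $ d (top = d).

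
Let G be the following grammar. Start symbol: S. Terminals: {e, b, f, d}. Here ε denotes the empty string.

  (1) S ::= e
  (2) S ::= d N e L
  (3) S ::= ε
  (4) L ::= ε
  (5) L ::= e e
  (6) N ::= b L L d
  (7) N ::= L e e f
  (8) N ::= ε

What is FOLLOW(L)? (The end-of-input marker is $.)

FIRST(S) = {ε, d, e}
FIRST(L) = {ε, e}
FIRST(N) = {ε, b, e}  (via L e e f)
FOLLOW(S) includes $ since S is the start symbol.
FOLLOW(S): S appears on no right-hand side. Thus FOLLOW(S) = {$}.
FOLLOW(L): in S::=d N e L, the suffix after L is empty, so FOLLOW(L) ⊇ FOLLOW(S) = {$}; in N::=b L L d (occurrence 1), L is followed by L d with FIRST {d, e}; in N::=b L L d (occurrence 2), L is followed by d with FIRST {d}; in N::=L e e f, L is followed by e e f with FIRST {e}. Thus FOLLOW(L) = {$, d, e}.
FOLLOW(N): in S::=d N e L, N is followed by e L with FIRST {e}. Thus FOLLOW(N) = {e}.

{$, d, e}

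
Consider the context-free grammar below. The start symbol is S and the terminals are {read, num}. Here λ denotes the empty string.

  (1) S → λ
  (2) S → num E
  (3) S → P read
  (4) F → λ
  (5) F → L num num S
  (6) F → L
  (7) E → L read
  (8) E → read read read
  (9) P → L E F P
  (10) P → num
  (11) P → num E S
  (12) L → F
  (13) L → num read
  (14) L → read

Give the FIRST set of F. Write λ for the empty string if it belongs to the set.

FIRST(S) = {λ, num, read}  (via P read)
FIRST(F) = {λ, num, read}  (via L num num S, L)
FIRST(L) = {λ, num, read}  (via F)
FIRST(E) = {num, read}  (via L read)
FIRST(P) = {num, read}  (via L E F P)

{λ, num, read}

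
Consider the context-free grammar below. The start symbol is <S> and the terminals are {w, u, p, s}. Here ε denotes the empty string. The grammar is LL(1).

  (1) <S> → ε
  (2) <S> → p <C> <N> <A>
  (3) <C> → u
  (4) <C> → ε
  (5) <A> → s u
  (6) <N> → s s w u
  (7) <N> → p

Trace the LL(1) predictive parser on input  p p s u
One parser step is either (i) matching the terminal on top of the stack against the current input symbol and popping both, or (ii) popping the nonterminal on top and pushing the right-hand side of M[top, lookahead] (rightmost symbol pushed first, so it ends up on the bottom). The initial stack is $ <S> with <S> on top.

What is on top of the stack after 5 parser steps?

     Stack            Input      Action
  1  $ <S>            p p s u $  expand <S> → p <C> <N> <A>
  2  $ <A> <N> <C> p  p p s u $  match p
  3  $ <A> <N> <C>    p s u $    expand <C> → ε
  4  $ <A> <N>        p s u $    expand <N> → p
  5  $ <A> p          p s u $    match p
Stack after step 5: $ <A> (top = <A>).

<A>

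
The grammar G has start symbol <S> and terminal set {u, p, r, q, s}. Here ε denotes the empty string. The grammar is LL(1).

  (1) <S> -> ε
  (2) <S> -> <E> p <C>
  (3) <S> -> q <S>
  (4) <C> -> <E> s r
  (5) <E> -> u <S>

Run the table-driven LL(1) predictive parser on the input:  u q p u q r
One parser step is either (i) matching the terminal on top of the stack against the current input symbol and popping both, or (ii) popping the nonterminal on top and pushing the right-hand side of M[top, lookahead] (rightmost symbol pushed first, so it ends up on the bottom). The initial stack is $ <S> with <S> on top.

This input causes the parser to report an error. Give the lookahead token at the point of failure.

step 1: stack=$ <S>  input=u q p u q r $  — expand <S> -> <E> p <C>
step 2: stack=$ <C> p <E>  input=u q p u q r $  — expand <E> -> u <S>
step 3: stack=$ <C> p <S> u  input=u q p u q r $  — match u
step 4: stack=$ <C> p <S>  input=q p u q r $  — expand <S> -> q <S>
step 5: stack=$ <C> p <S> q  input=q p u q r $  — match q
step 6: stack=$ <C> p <S>  input=p u q r $  — expand <S> -> ε
step 7: stack=$ <C> p  input=p u q r $  — match p
step 8: stack=$ <C>  input=u q r $  — expand <C> -> <E> s r
step 9: stack=$ r s <E>  input=u q r $  — expand <E> -> u <S>
step 10: stack=$ r s <S> u  input=u q r $  — match u
step 11: stack=$ r s <S>  input=q r $  — expand <S> -> q <S>
step 12: stack=$ r s <S> q  input=q r $  — match q
step 13: stack=$ r s <S>  input=r $  — error: M[<S>, r] is empty

r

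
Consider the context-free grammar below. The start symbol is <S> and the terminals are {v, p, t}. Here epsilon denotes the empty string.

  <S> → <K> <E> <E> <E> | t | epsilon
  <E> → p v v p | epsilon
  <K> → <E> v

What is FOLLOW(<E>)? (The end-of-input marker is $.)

FIRST(<E>): from <E>→p v v p we get {p}; from <E>→epsilon we get {epsilon}. So FIRST(<E>) = {epsilon, p}.
FIRST(<K>): from <K>→<E> v we get {p, v}. So FIRST(<K>) = {p, v}.
FIRST(<S>): from <S>→<K> <E> <E> <E> we get {p, v}; from <S>→t we get {t}; from <S>→epsilon we get {epsilon}. So FIRST(<S>) = {epsilon, p, t, v}.
FOLLOW(<S>) includes $ since <S> is the start symbol.
FOLLOW(<S>): <S> appears on no right-hand side. Thus FOLLOW(<S>) = {$}.
FOLLOW(<E>): in <S>→<K> <E> <E> <E> (occurrence 1), <E> is followed by <E> <E> with FIRST {epsilon, p}; in <S>→<K> <E> <E> <E> (occurrence 1), the suffix after <E> is nullable, so FOLLOW(<E>) ⊇ FOLLOW(<S>) = {$}; in <S>→<K> <E> <E> <E> (occurrence 2), <E> is followed by <E> with FIRST {epsilon, p}; in <S>→<K> <E> <E> <E> (occurrence 2), the suffix after <E> is nullable, so FOLLOW(<E>) ⊇ FOLLOW(<S>) = {$}; in <S>→<K> <E> <E> <E> (occurrence 3), the suffix after <E> is empty, so FOLLOW(<E>) ⊇ FOLLOW(<S>) = {$}; in <K>→<E> v, <E> is followed by v with FIRST {v}. Thus FOLLOW(<E>) = {$, p, v}.
FOLLOW(<K>): in <S>→<K> <E> <E> <E>, <K> is followed by <E> <E> <E> with FIRST {epsilon, p}; in <S>→<K> <E> <E> <E>, the suffix after <K> is nullable, so FOLLOW(<K>) ⊇ FOLLOW(<S>) = {$}. Thus FOLLOW(<K>) = {$, p}.

{$, p, v}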